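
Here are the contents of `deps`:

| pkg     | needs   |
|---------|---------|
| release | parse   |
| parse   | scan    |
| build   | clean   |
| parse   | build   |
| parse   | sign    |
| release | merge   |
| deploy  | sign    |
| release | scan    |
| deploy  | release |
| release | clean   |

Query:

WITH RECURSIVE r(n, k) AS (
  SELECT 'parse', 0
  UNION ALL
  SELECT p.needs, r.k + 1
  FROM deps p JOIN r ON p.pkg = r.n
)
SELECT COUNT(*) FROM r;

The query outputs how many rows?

5

Base: (parse, k=0).
Iteration 1: edges from {parse} -> (build, k=1), (scan, k=1), (sign, k=1).
Iteration 2: edges from {build,scan,sign} -> (clean, k=2).
Iteration 3: no outgoing edges from {clean}; recursion stops.
Total rows emitted: 5.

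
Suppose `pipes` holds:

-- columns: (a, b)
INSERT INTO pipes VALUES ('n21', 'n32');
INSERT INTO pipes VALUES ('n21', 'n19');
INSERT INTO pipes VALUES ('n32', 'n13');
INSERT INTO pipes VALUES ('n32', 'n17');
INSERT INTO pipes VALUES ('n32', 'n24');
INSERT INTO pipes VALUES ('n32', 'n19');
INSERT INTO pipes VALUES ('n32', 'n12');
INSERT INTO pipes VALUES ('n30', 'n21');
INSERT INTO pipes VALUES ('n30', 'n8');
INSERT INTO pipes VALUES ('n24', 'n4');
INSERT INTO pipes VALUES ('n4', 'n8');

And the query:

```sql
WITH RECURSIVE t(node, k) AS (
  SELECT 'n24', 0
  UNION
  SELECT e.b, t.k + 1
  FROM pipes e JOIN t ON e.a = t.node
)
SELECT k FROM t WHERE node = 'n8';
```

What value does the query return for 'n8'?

Base: (n24, k=0).
Iteration 1: edges from {n24} -> (n4, k=1).
Iteration 2: edges from {n4} -> (n8, k=2).
Iteration 3: no outgoing edges from {n8}; recursion stops.

2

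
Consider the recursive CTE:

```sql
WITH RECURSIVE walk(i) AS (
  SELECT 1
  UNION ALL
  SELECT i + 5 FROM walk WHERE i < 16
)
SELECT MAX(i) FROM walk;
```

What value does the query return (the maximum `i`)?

Base: i=1.
Iteration 1: 1 < 16 holds -> i = 1 + 5 = 6.
Iteration 2: 6 < 16 holds -> i = 6 + 5 = 11.
Iteration 3: 11 < 16 holds -> i = 11 + 5 = 16.
Iteration 4: 16 < 16 fails; recursion stops.
i values: 1, 6, 11, 16; the maximum is 16.

16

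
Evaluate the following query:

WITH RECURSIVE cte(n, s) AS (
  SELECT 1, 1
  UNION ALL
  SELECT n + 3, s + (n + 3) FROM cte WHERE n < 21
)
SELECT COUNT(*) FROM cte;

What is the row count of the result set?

8

Base: n=1, s=1.
Iteration 1: 1 < 21 holds -> n = 1 + 3 = 4, s = 1 + 4 = 5.
Iteration 2: 4 < 21 holds -> n = 4 + 3 = 7, s = 5 + 7 = 12.
Iteration 3: 7 < 21 holds -> n = 7 + 3 = 10, s = 12 + 10 = 22.
Iteration 4: 10 < 21 holds -> n = 10 + 3 = 13, s = 22 + 13 = 35.
Iteration 5: 13 < 21 holds -> n = 13 + 3 = 16, s = 35 + 16 = 51.
Iteration 6: 16 < 21 holds -> n = 16 + 3 = 19, s = 51 + 19 = 70.
Iteration 7: 19 < 21 holds -> n = 19 + 3 = 22, s = 70 + 22 = 92.
Iteration 8: 22 < 21 fails; recursion stops.
Total rows emitted: 8.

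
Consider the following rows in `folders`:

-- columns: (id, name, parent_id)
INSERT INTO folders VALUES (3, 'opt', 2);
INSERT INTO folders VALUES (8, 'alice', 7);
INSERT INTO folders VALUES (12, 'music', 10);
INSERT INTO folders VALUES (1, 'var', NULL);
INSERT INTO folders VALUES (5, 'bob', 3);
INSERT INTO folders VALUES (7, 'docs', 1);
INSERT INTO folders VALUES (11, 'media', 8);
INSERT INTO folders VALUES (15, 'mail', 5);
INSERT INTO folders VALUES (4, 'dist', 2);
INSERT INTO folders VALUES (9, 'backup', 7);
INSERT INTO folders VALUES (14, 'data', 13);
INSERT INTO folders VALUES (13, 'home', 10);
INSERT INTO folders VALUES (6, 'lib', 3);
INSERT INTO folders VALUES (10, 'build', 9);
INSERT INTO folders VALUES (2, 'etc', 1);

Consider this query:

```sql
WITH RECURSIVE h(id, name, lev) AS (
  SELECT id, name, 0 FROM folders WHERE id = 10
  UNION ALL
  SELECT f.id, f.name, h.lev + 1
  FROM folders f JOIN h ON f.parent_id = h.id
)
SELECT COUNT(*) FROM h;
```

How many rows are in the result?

Base: id=10 (build) at lev 0.
Iteration 1: rows with parent_id in {10} -> music (id 12, lev 1), home (id 13, lev 1).
Iteration 2: rows with parent_id in {12,13} -> data (id 14, lev 2).
Iteration 3: no rows with parent_id in {14}; recursion stops.
Total rows emitted: 4.

4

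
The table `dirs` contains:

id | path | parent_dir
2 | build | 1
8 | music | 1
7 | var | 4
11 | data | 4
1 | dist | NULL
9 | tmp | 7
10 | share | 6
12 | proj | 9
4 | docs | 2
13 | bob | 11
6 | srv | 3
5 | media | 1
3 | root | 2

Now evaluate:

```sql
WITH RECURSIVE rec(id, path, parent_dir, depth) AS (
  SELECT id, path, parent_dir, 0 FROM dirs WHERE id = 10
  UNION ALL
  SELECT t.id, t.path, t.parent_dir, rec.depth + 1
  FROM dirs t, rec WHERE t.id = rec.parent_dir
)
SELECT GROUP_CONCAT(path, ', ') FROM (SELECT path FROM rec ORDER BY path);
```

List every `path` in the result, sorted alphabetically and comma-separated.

Base: id=10 (share), parent_dir=6, depth 0.
Iteration 1: join on id=6 -> srv (id 6, parent_dir=3, depth 1).
Iteration 2: join on id=3 -> root (id 3, parent_dir=2, depth 2).
Iteration 3: join on id=2 -> build (id 2, parent_dir=1, depth 3).
Iteration 4: join on id=1 -> dist (id 1, parent_dir=NULL, depth 4).
Iteration 5: parent_dir is NULL; no match; recursion stops.

build, dist, root, share, srv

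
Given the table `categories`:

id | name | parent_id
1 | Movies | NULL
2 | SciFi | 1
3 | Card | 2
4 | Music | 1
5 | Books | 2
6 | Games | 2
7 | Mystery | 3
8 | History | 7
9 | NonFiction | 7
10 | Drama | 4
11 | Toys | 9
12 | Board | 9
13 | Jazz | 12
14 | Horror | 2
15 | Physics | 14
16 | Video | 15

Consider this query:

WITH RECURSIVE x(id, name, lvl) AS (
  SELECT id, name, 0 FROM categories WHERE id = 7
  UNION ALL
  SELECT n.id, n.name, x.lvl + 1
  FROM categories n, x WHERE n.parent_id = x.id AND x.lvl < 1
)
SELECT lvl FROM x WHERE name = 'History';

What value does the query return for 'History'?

1

Base: id=7 (Mystery) at lvl 0.
Iteration 1: rows with parent_id in {7} -> History (id 8, lvl 1), NonFiction (id 9, lvl 1).
Iteration 2: lvl < 1 fails for all current rows; recursion stops.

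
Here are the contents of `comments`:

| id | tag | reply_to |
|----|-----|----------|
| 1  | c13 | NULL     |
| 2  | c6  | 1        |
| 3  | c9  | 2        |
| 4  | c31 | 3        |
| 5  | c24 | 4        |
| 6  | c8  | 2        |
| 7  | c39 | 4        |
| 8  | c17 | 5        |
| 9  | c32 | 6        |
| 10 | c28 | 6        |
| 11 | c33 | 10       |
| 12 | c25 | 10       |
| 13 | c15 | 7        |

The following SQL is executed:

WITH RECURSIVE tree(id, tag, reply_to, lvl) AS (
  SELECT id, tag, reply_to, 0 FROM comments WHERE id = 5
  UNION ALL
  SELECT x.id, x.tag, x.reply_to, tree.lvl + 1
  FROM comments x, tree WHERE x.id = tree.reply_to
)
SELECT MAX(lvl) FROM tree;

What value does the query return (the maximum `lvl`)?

4

Base: id=5 (c24), reply_to=4, lvl 0.
Iteration 1: join on id=4 -> c31 (id 4, reply_to=3, lvl 1).
Iteration 2: join on id=3 -> c9 (id 3, reply_to=2, lvl 2).
Iteration 3: join on id=2 -> c6 (id 2, reply_to=1, lvl 3).
Iteration 4: join on id=1 -> c13 (id 1, reply_to=NULL, lvl 4).
Iteration 5: reply_to is NULL; no match; recursion stops.
lvl values: 0, 1, 2, 3, 4; the maximum is 4.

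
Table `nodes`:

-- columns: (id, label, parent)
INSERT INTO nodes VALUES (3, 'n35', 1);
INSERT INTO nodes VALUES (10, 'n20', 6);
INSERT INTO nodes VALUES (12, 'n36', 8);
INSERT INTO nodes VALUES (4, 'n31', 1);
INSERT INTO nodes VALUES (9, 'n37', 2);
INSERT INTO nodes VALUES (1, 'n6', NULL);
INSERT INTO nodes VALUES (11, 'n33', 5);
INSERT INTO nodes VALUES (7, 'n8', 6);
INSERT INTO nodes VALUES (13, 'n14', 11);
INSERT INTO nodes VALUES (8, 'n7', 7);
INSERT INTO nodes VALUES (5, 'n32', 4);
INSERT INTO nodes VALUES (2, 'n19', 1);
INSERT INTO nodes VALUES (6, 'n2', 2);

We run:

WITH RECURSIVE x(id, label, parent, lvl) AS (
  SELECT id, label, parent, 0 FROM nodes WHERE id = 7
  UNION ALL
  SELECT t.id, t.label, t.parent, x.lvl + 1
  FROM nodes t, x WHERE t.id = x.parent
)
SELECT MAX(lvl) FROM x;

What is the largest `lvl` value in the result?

Base: id=7 (n8), parent=6, lvl 0.
Iteration 1: join on id=6 -> n2 (id 6, parent=2, lvl 1).
Iteration 2: join on id=2 -> n19 (id 2, parent=1, lvl 2).
Iteration 3: join on id=1 -> n6 (id 1, parent=NULL, lvl 3).
Iteration 4: parent is NULL; no match; recursion stops.
lvl values: 0, 1, 2, 3; the maximum is 3.

3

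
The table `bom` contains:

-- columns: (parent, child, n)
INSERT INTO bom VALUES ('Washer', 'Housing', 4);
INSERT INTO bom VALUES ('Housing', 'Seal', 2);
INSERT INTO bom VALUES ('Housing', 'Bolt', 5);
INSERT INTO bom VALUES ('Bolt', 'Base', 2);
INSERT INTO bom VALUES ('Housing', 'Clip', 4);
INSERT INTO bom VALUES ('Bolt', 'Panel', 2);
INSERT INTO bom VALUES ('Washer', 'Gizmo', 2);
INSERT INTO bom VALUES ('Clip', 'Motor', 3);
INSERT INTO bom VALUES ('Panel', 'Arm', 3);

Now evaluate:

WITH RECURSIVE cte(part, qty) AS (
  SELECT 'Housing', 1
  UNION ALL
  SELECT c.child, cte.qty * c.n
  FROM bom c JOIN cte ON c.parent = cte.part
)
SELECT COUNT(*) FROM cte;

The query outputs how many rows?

Base: (Housing, qty=1).
Iteration 1: components of {Housing} -> Bolt = 1*5 = 5, Clip = 1*4 = 4, Seal = 1*2 = 2.
Iteration 2: components of {Bolt,Clip,Seal} -> Base = 5*2 = 10, Motor = 4*3 = 12, Panel = 5*2 = 10.
Iteration 3: components of {Base,Motor,Panel} -> Arm = 10*3 = 30.
Iteration 4: no further components; recursion stops.
Total rows emitted: 8.

8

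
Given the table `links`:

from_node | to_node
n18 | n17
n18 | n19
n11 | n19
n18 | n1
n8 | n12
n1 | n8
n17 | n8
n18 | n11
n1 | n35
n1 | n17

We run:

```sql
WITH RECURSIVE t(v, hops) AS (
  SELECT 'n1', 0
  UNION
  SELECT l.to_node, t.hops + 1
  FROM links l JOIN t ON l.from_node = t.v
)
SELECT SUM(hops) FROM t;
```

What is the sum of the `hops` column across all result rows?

10

Base: (n1, hops=0).
Iteration 1: edges from {n1} -> (n17, hops=1), (n35, hops=1), (n8, hops=1).
Iteration 2: edges from {n17,n35,n8} -> (n12, hops=2), (n8, hops=2).
Iteration 3: edges from {n12,n8} -> (n12, hops=3).
Iteration 4: no outgoing edges from {n12}; recursion stops.
SUM(hops) = 0 + 1 + 1 + 1 + 2 + 2 + 3 = 10.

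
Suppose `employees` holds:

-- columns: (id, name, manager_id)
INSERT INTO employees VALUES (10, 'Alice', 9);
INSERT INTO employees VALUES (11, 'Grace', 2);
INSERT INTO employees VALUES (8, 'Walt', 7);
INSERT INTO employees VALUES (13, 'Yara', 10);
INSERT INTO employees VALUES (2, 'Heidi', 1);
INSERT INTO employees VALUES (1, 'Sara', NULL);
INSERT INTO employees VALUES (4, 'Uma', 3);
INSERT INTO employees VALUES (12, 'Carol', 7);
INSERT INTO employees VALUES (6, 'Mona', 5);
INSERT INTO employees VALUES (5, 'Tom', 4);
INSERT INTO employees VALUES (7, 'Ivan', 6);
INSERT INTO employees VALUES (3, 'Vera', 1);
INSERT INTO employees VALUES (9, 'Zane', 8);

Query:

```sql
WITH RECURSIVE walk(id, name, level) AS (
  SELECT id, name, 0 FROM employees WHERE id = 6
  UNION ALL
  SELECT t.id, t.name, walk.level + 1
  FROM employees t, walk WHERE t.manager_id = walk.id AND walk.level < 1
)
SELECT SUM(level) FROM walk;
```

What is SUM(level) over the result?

Base: id=6 (Mona) at level 0.
Iteration 1: rows with manager_id in {6} -> Ivan (id 7, level 1).
Iteration 2: level < 1 fails for all current rows; recursion stops.
SUM(level) = 0 + 1 = 1.

1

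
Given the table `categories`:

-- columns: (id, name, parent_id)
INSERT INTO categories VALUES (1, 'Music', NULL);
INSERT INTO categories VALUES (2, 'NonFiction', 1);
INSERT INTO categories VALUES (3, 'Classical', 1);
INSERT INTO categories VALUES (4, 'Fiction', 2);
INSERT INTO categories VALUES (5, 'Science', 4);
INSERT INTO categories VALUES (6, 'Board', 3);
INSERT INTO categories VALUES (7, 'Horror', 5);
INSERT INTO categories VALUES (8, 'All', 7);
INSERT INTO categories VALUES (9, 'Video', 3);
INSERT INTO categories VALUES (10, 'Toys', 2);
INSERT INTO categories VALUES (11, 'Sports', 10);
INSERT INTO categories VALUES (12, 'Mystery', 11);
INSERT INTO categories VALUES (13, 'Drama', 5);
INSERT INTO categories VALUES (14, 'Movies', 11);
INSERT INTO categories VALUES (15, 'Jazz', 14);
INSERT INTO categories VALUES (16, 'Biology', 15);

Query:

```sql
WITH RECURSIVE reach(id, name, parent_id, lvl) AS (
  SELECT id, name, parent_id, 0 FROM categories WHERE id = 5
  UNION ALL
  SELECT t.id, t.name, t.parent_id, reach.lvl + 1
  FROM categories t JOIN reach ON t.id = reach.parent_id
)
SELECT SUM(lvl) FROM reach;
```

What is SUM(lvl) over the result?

6

Base: id=5 (Science), parent_id=4, lvl 0.
Iteration 1: join on id=4 -> Fiction (id 4, parent_id=2, lvl 1).
Iteration 2: join on id=2 -> NonFiction (id 2, parent_id=1, lvl 2).
Iteration 3: join on id=1 -> Music (id 1, parent_id=NULL, lvl 3).
Iteration 4: parent_id is NULL; no match; recursion stops.
SUM(lvl) = 0 + 1 + 2 + 3 = 6.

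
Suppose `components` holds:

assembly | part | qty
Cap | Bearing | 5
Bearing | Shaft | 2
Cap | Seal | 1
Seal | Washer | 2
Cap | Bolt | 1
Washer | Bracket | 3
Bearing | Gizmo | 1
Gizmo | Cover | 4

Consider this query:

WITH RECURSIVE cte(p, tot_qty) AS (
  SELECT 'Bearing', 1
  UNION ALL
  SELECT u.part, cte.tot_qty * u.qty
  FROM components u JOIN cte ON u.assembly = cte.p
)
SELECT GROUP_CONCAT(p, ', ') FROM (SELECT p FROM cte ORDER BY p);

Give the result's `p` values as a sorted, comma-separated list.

Bearing, Cover, Gizmo, Shaft

Base: (Bearing, tot_qty=1).
Iteration 1: components of {Bearing} -> Gizmo = 1*1 = 1, Shaft = 1*2 = 2.
Iteration 2: components of {Gizmo,Shaft} -> Cover = 1*4 = 4.
Iteration 3: no further components; recursion stops.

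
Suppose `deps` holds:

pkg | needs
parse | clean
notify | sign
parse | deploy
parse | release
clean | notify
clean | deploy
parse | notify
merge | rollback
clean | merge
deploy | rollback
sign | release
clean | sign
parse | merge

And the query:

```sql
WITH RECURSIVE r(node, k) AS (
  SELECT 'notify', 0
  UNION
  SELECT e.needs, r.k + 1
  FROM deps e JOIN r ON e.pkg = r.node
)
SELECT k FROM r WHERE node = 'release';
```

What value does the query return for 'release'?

2

Base: (notify, k=0).
Iteration 1: edges from {notify} -> (sign, k=1).
Iteration 2: edges from {sign} -> (release, k=2).
Iteration 3: no outgoing edges from {release}; recursion stops.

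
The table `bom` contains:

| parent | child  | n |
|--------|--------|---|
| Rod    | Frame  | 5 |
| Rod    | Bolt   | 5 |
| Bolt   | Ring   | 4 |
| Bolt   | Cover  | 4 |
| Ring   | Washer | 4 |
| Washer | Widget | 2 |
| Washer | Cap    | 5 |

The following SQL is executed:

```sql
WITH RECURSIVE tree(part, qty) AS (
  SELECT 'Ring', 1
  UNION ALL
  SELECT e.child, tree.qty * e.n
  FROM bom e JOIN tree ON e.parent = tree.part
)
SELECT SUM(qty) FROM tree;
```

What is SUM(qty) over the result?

33

Base: (Ring, qty=1).
Iteration 1: components of {Ring} -> Washer = 1*4 = 4.
Iteration 2: components of {Washer} -> Cap = 4*5 = 20, Widget = 4*2 = 8.
Iteration 3: no further components; recursion stops.
SUM(qty) = 1 + 4 + 8 + 20 = 33.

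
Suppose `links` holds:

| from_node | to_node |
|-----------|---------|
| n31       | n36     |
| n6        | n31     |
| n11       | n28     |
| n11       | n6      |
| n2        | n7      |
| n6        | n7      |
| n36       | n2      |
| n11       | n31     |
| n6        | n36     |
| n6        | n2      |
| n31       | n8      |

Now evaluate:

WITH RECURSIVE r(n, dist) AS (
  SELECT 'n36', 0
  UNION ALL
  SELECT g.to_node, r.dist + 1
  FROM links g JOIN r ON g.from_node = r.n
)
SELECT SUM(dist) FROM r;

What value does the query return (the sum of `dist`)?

Base: (n36, dist=0).
Iteration 1: edges from {n36} -> (n2, dist=1).
Iteration 2: edges from {n2} -> (n7, dist=2).
Iteration 3: no outgoing edges from {n7}; recursion stops.
SUM(dist) = 0 + 1 + 2 = 3.

3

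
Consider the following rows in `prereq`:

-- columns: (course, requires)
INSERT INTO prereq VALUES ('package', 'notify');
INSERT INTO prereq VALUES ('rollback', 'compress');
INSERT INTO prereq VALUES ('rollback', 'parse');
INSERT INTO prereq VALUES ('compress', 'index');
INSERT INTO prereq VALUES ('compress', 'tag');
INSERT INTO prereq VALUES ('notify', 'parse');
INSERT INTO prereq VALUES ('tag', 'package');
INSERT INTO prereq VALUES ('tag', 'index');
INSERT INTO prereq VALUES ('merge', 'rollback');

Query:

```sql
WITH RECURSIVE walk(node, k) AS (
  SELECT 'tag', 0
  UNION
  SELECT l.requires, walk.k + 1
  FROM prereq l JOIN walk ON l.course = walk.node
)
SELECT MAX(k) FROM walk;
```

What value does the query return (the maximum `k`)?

Base: (tag, k=0).
Iteration 1: edges from {tag} -> (index, k=1), (package, k=1).
Iteration 2: edges from {index,package} -> (notify, k=2).
Iteration 3: edges from {notify} -> (parse, k=3).
Iteration 4: no outgoing edges from {parse}; recursion stops.
k values: 0, 1, 1, 2, 3; the maximum is 3.

3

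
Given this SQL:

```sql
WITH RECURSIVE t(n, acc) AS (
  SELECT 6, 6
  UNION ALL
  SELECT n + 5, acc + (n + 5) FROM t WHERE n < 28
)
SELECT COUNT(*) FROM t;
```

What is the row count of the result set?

Base: n=6, acc=6.
Iteration 1: 6 < 28 holds -> n = 6 + 5 = 11, acc = 6 + 11 = 17.
Iteration 2: 11 < 28 holds -> n = 11 + 5 = 16, acc = 17 + 16 = 33.
Iteration 3: 16 < 28 holds -> n = 16 + 5 = 21, acc = 33 + 21 = 54.
Iteration 4: 21 < 28 holds -> n = 21 + 5 = 26, acc = 54 + 26 = 80.
Iteration 5: 26 < 28 holds -> n = 26 + 5 = 31, acc = 80 + 31 = 111.
Iteration 6: 31 < 28 fails; recursion stops.
Total rows emitted: 6.

6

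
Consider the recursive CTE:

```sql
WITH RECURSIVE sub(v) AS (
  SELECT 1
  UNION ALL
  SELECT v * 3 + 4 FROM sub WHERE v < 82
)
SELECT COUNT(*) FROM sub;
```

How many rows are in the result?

5

Base: v=1.
Iteration 1: 1 < 82 holds -> v = 1 * 3 + 4 = 7.
Iteration 2: 7 < 82 holds -> v = 7 * 3 + 4 = 25.
Iteration 3: 25 < 82 holds -> v = 25 * 3 + 4 = 79.
Iteration 4: 79 < 82 holds -> v = 79 * 3 + 4 = 241.
Iteration 5: 241 < 82 fails; recursion stops.
Total rows emitted: 5.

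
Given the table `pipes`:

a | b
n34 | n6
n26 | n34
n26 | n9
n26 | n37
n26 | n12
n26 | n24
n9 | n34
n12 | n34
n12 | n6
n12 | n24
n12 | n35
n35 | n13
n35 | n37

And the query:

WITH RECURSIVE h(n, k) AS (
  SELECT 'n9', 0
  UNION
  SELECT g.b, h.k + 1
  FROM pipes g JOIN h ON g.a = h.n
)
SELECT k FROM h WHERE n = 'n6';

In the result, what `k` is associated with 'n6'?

Base: (n9, k=0).
Iteration 1: edges from {n9} -> (n34, k=1).
Iteration 2: edges from {n34} -> (n6, k=2).
Iteration 3: no outgoing edges from {n6}; recursion stops.

2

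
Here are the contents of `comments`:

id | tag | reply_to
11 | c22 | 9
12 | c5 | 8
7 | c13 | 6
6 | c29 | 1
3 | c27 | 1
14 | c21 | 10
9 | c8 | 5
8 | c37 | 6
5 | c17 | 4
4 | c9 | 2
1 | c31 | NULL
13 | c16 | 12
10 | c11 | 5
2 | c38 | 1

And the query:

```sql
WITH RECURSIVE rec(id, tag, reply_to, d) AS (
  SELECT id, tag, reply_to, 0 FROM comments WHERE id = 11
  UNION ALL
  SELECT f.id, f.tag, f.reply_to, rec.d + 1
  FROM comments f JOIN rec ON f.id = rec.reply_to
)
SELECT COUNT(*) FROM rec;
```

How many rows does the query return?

Base: id=11 (c22), reply_to=9, d 0.
Iteration 1: join on id=9 -> c8 (id 9, reply_to=5, d 1).
Iteration 2: join on id=5 -> c17 (id 5, reply_to=4, d 2).
Iteration 3: join on id=4 -> c9 (id 4, reply_to=2, d 3).
Iteration 4: join on id=2 -> c38 (id 2, reply_to=1, d 4).
Iteration 5: join on id=1 -> c31 (id 1, reply_to=NULL, d 5).
Iteration 6: reply_to is NULL; no match; recursion stops.
Total rows emitted: 6.

6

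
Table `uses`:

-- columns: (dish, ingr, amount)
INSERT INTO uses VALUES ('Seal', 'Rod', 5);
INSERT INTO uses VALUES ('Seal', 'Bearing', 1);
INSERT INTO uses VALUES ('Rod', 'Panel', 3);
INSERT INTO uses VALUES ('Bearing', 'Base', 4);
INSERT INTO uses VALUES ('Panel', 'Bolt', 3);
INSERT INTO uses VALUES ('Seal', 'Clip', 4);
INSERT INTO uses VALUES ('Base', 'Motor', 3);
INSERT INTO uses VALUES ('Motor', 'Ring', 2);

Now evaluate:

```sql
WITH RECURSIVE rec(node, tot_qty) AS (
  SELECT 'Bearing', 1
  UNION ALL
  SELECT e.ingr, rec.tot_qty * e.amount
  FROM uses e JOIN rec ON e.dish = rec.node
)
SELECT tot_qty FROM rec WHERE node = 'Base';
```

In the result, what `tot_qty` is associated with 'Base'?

Base: (Bearing, tot_qty=1).
Iteration 1: components of {Bearing} -> Base = 1*4 = 4.
Iteration 2: components of {Base} -> Motor = 4*3 = 12.
Iteration 3: components of {Motor} -> Ring = 12*2 = 24.
Iteration 4: no further components; recursion stops.

4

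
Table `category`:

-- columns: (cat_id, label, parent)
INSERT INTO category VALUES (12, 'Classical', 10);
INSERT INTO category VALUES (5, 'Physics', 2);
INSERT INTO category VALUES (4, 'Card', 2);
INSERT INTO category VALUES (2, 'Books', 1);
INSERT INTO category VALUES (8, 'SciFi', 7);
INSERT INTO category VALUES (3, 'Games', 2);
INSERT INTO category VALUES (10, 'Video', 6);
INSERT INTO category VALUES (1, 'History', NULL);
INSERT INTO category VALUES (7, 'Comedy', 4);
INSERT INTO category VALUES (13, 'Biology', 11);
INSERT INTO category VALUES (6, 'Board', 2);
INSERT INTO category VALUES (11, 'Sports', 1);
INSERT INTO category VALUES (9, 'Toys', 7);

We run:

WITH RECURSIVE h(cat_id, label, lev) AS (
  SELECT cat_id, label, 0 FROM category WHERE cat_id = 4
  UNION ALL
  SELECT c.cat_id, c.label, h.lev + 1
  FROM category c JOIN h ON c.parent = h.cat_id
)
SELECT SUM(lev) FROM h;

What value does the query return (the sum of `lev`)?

Base: cat_id=4 (Card) at lev 0.
Iteration 1: rows with parent in {4} -> Comedy (id 7, lev 1).
Iteration 2: rows with parent in {7} -> SciFi (id 8, lev 2), Toys (id 9, lev 2).
Iteration 3: no rows with parent in {8,9}; recursion stops.
SUM(lev) = 0 + 1 + 2 + 2 = 5.

5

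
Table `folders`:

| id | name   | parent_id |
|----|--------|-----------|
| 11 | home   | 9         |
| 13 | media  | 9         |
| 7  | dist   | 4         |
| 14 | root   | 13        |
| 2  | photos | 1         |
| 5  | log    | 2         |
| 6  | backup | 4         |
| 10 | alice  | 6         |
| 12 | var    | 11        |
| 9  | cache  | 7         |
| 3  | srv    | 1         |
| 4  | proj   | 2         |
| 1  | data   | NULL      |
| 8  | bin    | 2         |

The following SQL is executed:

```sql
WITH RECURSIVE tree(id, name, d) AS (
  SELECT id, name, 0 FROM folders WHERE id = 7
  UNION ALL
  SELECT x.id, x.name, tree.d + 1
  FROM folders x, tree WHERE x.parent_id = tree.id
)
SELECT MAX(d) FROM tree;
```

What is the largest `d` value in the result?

3

Base: id=7 (dist) at d 0.
Iteration 1: rows with parent_id in {7} -> cache (id 9, d 1).
Iteration 2: rows with parent_id in {9} -> home (id 11, d 2), media (id 13, d 2).
Iteration 3: rows with parent_id in {11,13} -> var (id 12, d 3), root (id 14, d 3).
Iteration 4: no rows with parent_id in {12,14}; recursion stops.
d values: 0, 1, 2, 2, 3, 3; the maximum is 3.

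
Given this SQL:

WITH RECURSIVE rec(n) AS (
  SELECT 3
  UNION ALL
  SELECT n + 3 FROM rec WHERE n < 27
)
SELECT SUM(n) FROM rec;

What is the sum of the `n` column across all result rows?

Base: n=3.
Iteration 1: 3 < 27 holds -> n = 3 + 3 = 6.
Iteration 2: 6 < 27 holds -> n = 6 + 3 = 9.
Iteration 3: 9 < 27 holds -> n = 9 + 3 = 12.
Iteration 4: 12 < 27 holds -> n = 12 + 3 = 15.
Iteration 5: 15 < 27 holds -> n = 15 + 3 = 18.
Iteration 6: 18 < 27 holds -> n = 18 + 3 = 21.
Iteration 7: 21 < 27 holds -> n = 21 + 3 = 24.
Iteration 8: 24 < 27 holds -> n = 24 + 3 = 27.
Iteration 9: 27 < 27 fails; recursion stops.
SUM(n) = 3 + 6 + 9 + 12 + 15 + 18 + 21 + 24 + 27 = 135.

135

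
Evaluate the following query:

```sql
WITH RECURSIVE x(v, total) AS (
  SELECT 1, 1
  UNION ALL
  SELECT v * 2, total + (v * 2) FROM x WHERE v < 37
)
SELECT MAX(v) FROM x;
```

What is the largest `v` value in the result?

64

Base: v=1, total=1.
Iteration 1: 1 < 37 holds -> v = 1 * 2 = 2, total = 1 + 2 = 3.
Iteration 2: 2 < 37 holds -> v = 2 * 2 = 4, total = 3 + 4 = 7.
Iteration 3: 4 < 37 holds -> v = 4 * 2 = 8, total = 7 + 8 = 15.
Iteration 4: 8 < 37 holds -> v = 8 * 2 = 16, total = 15 + 16 = 31.
Iteration 5: 16 < 37 holds -> v = 16 * 2 = 32, total = 31 + 32 = 63.
Iteration 6: 32 < 37 holds -> v = 32 * 2 = 64, total = 63 + 64 = 127.
Iteration 7: 64 < 37 fails; recursion stops.
v values: 1, 2, 4, 8, 16, 32, 64; the maximum is 64.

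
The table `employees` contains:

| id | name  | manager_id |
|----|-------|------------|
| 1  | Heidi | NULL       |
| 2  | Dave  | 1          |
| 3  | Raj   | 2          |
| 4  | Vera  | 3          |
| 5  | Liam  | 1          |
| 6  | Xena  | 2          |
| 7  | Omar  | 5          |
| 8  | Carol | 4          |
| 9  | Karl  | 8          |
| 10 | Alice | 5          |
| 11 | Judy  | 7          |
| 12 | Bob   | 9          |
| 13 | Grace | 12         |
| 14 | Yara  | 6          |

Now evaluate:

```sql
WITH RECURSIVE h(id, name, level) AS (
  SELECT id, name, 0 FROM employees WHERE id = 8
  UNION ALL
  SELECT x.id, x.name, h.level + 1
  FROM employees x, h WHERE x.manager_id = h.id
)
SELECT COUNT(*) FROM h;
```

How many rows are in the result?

Base: id=8 (Carol) at level 0.
Iteration 1: rows with manager_id in {8} -> Karl (id 9, level 1).
Iteration 2: rows with manager_id in {9} -> Bob (id 12, level 2).
Iteration 3: rows with manager_id in {12} -> Grace (id 13, level 3).
Iteration 4: no rows with manager_id in {13}; recursion stops.
Total rows emitted: 4.

4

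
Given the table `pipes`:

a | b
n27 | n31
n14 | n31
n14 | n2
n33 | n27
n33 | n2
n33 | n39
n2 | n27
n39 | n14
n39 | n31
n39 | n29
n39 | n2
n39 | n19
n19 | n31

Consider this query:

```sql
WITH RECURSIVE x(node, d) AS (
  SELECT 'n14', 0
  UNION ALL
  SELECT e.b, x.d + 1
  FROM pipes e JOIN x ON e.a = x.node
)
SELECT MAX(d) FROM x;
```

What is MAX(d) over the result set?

Base: (n14, d=0).
Iteration 1: edges from {n14} -> (n2, d=1), (n31, d=1).
Iteration 2: edges from {n2,n31} -> (n27, d=2).
Iteration 3: edges from {n27} -> (n31, d=3).
Iteration 4: no outgoing edges from {n31}; recursion stops.
d values: 0, 1, 1, 2, 3; the maximum is 3.

3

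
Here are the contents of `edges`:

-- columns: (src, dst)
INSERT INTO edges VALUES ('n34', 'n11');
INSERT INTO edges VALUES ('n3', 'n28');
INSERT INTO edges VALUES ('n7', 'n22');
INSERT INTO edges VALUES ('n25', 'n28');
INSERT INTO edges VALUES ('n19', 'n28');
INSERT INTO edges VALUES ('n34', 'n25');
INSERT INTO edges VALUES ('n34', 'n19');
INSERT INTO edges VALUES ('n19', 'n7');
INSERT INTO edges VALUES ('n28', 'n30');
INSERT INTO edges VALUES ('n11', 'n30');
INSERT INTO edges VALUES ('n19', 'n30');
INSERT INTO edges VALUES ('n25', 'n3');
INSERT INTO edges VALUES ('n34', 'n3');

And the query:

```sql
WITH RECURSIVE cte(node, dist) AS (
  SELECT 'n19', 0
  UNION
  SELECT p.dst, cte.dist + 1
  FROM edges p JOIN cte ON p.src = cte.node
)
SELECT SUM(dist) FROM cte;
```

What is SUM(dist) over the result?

7

Base: (n19, dist=0).
Iteration 1: edges from {n19} -> (n28, dist=1), (n30, dist=1), (n7, dist=1).
Iteration 2: edges from {n28,n30,n7} -> (n22, dist=2), (n30, dist=2).
Iteration 3: no outgoing edges from {n22,n30}; recursion stops.
SUM(dist) = 0 + 1 + 1 + 1 + 2 + 2 = 7.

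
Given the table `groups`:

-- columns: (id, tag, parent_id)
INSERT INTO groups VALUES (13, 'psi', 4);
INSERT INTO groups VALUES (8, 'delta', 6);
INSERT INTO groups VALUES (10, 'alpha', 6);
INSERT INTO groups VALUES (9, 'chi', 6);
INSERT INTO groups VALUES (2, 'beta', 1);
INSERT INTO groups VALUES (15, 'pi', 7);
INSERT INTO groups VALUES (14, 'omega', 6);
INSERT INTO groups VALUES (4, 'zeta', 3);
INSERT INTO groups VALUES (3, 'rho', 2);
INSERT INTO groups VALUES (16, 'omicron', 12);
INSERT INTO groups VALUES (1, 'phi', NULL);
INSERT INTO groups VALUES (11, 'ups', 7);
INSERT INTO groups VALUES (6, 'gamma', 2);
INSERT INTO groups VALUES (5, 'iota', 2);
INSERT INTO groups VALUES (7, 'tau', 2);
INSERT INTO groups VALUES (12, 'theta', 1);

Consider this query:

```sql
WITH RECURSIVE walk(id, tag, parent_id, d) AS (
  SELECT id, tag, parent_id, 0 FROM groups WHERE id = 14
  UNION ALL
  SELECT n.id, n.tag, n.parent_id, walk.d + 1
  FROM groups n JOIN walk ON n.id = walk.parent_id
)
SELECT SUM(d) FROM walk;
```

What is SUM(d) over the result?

Base: id=14 (omega), parent_id=6, d 0.
Iteration 1: join on id=6 -> gamma (id 6, parent_id=2, d 1).
Iteration 2: join on id=2 -> beta (id 2, parent_id=1, d 2).
Iteration 3: join on id=1 -> phi (id 1, parent_id=NULL, d 3).
Iteration 4: parent_id is NULL; no match; recursion stops.
SUM(d) = 0 + 1 + 2 + 3 = 6.

6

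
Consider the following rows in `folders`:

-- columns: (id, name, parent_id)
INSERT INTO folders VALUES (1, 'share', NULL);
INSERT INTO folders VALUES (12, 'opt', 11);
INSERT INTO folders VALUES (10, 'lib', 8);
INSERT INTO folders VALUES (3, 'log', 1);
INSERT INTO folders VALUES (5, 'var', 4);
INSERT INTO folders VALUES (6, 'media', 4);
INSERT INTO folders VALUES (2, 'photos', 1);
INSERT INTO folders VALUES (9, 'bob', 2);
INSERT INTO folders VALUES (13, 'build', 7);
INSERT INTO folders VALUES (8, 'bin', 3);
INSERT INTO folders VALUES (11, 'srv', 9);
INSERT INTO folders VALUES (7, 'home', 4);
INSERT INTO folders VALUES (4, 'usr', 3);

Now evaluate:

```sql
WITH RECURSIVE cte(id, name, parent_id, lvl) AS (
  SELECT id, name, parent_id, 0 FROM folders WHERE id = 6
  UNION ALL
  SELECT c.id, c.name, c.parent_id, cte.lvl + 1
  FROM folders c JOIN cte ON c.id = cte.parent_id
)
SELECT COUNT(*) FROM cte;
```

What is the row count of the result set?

Base: id=6 (media), parent_id=4, lvl 0.
Iteration 1: join on id=4 -> usr (id 4, parent_id=3, lvl 1).
Iteration 2: join on id=3 -> log (id 3, parent_id=1, lvl 2).
Iteration 3: join on id=1 -> share (id 1, parent_id=NULL, lvl 3).
Iteration 4: parent_id is NULL; no match; recursion stops.
Total rows emitted: 4.

4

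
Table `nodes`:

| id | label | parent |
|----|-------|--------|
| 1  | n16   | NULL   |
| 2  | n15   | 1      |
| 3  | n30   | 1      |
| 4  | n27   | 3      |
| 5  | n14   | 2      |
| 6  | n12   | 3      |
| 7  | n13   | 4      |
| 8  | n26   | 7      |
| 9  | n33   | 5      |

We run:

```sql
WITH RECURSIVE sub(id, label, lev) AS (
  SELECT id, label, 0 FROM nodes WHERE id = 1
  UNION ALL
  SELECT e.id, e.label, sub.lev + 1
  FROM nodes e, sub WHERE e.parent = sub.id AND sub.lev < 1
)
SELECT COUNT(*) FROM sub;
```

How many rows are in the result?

3

Base: id=1 (n16) at lev 0.
Iteration 1: rows with parent in {1} -> n15 (id 2, lev 1), n30 (id 3, lev 1).
Iteration 2: lev < 1 fails for all current rows; recursion stops.
Total rows emitted: 3.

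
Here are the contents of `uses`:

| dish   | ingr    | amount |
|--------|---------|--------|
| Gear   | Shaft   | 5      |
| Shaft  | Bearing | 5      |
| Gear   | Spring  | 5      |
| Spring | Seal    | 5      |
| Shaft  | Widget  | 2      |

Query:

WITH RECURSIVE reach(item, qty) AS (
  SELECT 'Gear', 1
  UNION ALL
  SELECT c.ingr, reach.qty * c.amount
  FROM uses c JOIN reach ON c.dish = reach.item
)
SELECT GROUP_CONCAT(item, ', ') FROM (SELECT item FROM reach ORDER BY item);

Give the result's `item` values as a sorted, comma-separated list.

Base: (Gear, qty=1).
Iteration 1: components of {Gear} -> Shaft = 1*5 = 5, Spring = 1*5 = 5.
Iteration 2: components of {Shaft,Spring} -> Bearing = 5*5 = 25, Seal = 5*5 = 25, Widget = 5*2 = 10.
Iteration 3: no further components; recursion stops.

Bearing, Gear, Seal, Shaft, Spring, Widget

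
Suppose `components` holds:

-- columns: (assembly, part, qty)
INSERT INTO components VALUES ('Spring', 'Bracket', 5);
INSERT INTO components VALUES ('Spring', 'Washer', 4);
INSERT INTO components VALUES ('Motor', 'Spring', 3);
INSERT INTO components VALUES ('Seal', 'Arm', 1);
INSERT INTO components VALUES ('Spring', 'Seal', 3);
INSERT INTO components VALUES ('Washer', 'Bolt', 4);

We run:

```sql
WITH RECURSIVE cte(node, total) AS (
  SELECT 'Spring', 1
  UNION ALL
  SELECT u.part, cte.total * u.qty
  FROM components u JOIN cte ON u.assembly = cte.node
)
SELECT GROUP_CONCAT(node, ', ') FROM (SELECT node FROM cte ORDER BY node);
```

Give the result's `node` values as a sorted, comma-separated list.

Arm, Bolt, Bracket, Seal, Spring, Washer

Base: (Spring, total=1).
Iteration 1: components of {Spring} -> Bracket = 1*5 = 5, Seal = 1*3 = 3, Washer = 1*4 = 4.
Iteration 2: components of {Bracket,Seal,Washer} -> Arm = 3*1 = 3, Bolt = 4*4 = 16.
Iteration 3: no further components; recursion stops.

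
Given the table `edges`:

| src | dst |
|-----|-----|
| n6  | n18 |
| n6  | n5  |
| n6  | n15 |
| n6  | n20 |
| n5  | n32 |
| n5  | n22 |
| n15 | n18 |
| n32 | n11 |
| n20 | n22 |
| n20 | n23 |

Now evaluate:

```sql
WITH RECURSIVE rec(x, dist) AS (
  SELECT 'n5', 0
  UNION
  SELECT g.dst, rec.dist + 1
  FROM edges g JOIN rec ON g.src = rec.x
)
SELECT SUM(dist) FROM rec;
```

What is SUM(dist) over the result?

4

Base: (n5, dist=0).
Iteration 1: edges from {n5} -> (n22, dist=1), (n32, dist=1).
Iteration 2: edges from {n22,n32} -> (n11, dist=2).
Iteration 3: no outgoing edges from {n11}; recursion stops.
SUM(dist) = 0 + 1 + 1 + 2 = 4.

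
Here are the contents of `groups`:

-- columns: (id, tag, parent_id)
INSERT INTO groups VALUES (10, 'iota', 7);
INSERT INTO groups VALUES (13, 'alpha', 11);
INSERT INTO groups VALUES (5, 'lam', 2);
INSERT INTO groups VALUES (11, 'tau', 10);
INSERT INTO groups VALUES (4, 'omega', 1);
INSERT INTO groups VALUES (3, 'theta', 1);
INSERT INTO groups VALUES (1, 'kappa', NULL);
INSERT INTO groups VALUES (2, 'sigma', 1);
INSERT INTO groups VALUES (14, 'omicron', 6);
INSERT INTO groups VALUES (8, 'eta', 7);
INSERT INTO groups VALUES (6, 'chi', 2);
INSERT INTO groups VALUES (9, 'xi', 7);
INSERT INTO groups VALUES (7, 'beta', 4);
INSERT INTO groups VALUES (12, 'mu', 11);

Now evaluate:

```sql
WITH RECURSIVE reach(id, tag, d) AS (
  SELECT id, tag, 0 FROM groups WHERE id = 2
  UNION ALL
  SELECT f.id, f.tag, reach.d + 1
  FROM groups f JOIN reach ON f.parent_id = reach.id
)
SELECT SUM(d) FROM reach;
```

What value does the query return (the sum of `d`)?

4

Base: id=2 (sigma) at d 0.
Iteration 1: rows with parent_id in {2} -> lam (id 5, d 1), chi (id 6, d 1).
Iteration 2: rows with parent_id in {5,6} -> omicron (id 14, d 2).
Iteration 3: no rows with parent_id in {14}; recursion stops.
SUM(d) = 0 + 1 + 1 + 2 = 4.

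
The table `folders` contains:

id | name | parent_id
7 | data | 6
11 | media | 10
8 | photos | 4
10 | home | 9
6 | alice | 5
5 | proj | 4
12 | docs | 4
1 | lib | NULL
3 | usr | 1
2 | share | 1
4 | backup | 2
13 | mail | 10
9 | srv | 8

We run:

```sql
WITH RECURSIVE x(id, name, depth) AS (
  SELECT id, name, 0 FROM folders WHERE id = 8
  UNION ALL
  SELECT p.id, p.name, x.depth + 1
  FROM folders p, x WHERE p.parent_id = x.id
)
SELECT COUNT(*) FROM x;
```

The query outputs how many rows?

5

Base: id=8 (photos) at depth 0.
Iteration 1: rows with parent_id in {8} -> srv (id 9, depth 1).
Iteration 2: rows with parent_id in {9} -> home (id 10, depth 2).
Iteration 3: rows with parent_id in {10} -> media (id 11, depth 3), mail (id 13, depth 3).
Iteration 4: no rows with parent_id in {11,13}; recursion stops.
Total rows emitted: 5.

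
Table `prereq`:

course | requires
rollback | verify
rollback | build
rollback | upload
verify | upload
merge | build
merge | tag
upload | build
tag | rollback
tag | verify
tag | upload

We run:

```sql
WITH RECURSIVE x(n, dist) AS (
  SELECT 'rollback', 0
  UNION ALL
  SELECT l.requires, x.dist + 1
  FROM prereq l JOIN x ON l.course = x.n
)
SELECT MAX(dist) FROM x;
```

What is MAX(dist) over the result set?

Base: (rollback, dist=0).
Iteration 1: edges from {rollback} -> (build, dist=1), (upload, dist=1), (verify, dist=1).
Iteration 2: edges from {build,upload,verify} -> (build, dist=2), (upload, dist=2).
Iteration 3: edges from {build,upload} -> (build, dist=3).
Iteration 4: no outgoing edges from {build}; recursion stops.
dist values: 0, 1, 1, 1, 2, 2, 3; the maximum is 3.

3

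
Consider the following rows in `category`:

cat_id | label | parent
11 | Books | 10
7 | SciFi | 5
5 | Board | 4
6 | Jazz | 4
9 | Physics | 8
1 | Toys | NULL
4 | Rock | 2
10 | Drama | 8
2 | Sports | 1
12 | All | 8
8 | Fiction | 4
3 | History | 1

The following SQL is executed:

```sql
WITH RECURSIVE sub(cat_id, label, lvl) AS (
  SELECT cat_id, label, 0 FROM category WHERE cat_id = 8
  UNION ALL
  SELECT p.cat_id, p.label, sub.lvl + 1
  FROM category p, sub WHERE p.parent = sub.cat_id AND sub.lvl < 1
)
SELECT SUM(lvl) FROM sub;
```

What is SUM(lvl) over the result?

Base: cat_id=8 (Fiction) at lvl 0.
Iteration 1: rows with parent in {8} -> Physics (id 9, lvl 1), Drama (id 10, lvl 1), All (id 12, lvl 1).
Iteration 2: lvl < 1 fails for all current rows; recursion stops.
SUM(lvl) = 0 + 1 + 1 + 1 = 3.

3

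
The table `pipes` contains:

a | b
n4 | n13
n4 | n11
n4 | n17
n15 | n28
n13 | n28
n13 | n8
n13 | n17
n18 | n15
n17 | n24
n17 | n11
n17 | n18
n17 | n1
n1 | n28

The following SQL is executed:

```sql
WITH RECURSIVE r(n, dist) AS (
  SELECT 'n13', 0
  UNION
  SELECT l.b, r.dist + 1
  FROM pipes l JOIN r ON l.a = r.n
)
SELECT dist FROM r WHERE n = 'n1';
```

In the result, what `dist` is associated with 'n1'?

Base: (n13, dist=0).
Iteration 1: edges from {n13} -> (n17, dist=1), (n28, dist=1), (n8, dist=1).
Iteration 2: edges from {n17,n28,n8} -> (n1, dist=2), (n11, dist=2), (n18, dist=2), (n24, dist=2).
Iteration 3: edges from {n1,n11,n18,n24} -> (n15, dist=3), (n28, dist=3).
Iteration 4: edges from {n15,n28} -> (n28, dist=4).
Iteration 5: no outgoing edges from {n28}; recursion stops.

2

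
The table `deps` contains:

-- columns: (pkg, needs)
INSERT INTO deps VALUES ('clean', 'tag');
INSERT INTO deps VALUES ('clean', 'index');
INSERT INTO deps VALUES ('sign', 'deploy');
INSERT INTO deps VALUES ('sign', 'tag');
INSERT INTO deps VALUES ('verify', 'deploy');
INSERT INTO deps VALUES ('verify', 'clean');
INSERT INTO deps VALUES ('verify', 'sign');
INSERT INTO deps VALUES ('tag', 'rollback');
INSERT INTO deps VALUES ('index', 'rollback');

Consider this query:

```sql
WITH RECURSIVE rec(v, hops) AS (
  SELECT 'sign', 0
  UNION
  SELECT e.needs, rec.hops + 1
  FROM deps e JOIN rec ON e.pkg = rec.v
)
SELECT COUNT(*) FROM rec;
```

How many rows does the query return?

4

Base: (sign, hops=0).
Iteration 1: edges from {sign} -> (deploy, hops=1), (tag, hops=1).
Iteration 2: edges from {deploy,tag} -> (rollback, hops=2).
Iteration 3: no outgoing edges from {rollback}; recursion stops.
Total rows emitted: 4.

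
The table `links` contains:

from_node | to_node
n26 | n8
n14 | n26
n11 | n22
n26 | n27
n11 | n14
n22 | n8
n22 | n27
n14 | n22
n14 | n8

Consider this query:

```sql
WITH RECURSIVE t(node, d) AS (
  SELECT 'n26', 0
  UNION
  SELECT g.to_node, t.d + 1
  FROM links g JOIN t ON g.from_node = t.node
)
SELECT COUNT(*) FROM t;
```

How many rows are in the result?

3

Base: (n26, d=0).
Iteration 1: edges from {n26} -> (n27, d=1), (n8, d=1).
Iteration 2: no outgoing edges from {n27,n8}; recursion stops.
Total rows emitted: 3.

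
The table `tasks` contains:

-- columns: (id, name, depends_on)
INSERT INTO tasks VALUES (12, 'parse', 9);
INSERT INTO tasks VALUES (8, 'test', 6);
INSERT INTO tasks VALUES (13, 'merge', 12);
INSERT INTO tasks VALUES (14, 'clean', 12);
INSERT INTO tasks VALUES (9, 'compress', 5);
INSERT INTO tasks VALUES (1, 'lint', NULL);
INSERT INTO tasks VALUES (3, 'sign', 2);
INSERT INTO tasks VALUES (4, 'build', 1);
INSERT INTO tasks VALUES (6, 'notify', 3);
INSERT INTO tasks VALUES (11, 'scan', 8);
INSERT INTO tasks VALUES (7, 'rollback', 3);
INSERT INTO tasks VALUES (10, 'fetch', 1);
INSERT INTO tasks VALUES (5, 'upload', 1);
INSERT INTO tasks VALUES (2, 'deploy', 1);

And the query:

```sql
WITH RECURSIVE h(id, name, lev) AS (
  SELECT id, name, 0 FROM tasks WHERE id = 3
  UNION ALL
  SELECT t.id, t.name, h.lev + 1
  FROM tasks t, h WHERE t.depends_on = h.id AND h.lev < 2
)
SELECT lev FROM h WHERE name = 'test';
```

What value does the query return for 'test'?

2

Base: id=3 (sign) at lev 0.
Iteration 1: rows with depends_on in {3} -> notify (id 6, lev 1), rollback (id 7, lev 1).
Iteration 2: rows with depends_on in {6,7} -> test (id 8, lev 2).
Iteration 3: lev < 2 fails for all current rows; recursion stops.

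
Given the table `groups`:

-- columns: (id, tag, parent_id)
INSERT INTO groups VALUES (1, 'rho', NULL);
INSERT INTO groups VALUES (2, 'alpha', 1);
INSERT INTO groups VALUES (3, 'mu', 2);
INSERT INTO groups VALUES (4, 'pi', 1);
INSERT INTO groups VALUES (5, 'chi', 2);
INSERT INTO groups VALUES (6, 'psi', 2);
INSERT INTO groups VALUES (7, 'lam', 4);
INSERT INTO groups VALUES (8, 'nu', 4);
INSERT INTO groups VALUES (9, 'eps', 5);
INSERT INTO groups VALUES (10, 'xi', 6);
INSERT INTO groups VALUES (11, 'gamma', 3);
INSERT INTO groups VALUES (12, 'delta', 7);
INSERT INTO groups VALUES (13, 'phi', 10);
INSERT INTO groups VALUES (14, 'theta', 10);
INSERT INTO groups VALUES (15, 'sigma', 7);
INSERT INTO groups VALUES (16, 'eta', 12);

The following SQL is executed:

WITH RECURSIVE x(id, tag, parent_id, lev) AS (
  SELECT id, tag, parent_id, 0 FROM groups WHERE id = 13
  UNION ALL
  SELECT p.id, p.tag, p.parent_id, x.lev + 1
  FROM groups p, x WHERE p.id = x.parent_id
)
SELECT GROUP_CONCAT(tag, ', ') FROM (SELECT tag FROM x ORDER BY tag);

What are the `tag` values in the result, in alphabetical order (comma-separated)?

alpha, phi, psi, rho, xi

Base: id=13 (phi), parent_id=10, lev 0.
Iteration 1: join on id=10 -> xi (id 10, parent_id=6, lev 1).
Iteration 2: join on id=6 -> psi (id 6, parent_id=2, lev 2).
Iteration 3: join on id=2 -> alpha (id 2, parent_id=1, lev 3).
Iteration 4: join on id=1 -> rho (id 1, parent_id=NULL, lev 4).
Iteration 5: parent_id is NULL; no match; recursion stops.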